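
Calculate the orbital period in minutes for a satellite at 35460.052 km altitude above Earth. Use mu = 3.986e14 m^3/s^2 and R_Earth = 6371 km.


r = 41831.0520 km = 4.1831052e+07 m
T = 2*pi*sqrt(r^3/mu) = 2*pi*sqrt(7.3197519e+22 / 3.986e14)
T = 85145.0493 s = 1419.0842 min

1419.0842 minutes


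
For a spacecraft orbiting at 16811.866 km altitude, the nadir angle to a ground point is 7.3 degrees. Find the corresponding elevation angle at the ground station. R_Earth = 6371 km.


r = R_E + alt = 23182.8660 km
Law of sines in the satellite / Earth-center / ground-point triangle:
  sin(nadir)/R_E = sin(90 + el)/r  =>  cos(el) = (r/R_E)*sin(nadir)
cos(el) = (23182.8660 / 6371.0000) * sin(7.3 deg) = 0.4623641
el = arccos(0.4623641) = 62.4602 deg
(Earth-central angle = 90 - nadir - el = 20.2398 deg)

62.4602 degrees


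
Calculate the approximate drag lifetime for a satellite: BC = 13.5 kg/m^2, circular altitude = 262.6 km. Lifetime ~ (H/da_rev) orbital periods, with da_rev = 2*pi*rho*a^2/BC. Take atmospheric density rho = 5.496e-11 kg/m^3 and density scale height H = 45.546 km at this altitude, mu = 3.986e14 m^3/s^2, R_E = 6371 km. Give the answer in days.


a = R_E + alt = 6633.6000 km = 6.6336e+06 m
da_rev = 2*pi*rho*a^2/BC = 2*pi*5.496e-11*(6.6336e+06)^2/13.5 = 1125.618921 m per revolution
N = H/da_rev = 45546.0000 m / 1125.618921 m = 40.4631 revolutions
P = 2*pi*sqrt(a^3/mu) = 5376.9394 s
lifetime = N*P = 40.4631 * 5376.9394 = 217567.4887 s = 2.5181 days

2.5181 days


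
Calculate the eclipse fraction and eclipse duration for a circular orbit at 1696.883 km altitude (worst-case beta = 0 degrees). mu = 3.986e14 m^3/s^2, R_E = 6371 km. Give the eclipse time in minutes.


r = 8067.8830 km
T = 120.1986 min
Eclipse fraction = arcsin(R_E/r)/pi = arcsin(6371.0000/8067.8830)/pi
= arcsin(0.7896743)/pi = 0.2897505
Eclipse duration = 0.2897505 * 120.1986 = 34.8276 min

34.8276 minutes


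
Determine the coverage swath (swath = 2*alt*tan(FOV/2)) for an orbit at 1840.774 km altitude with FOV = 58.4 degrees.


FOV = 58.4 deg = 1.0193 rad
swath = 2 * alt * tan(FOV/2) = 2 * 1840.774 * tan(0.5096361)
swath = 2 * 1840.774 * 0.5588811
swath = 2057.5476 km

2057.5476 km


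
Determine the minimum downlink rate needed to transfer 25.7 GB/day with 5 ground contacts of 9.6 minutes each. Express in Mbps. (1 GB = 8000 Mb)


total contact time = 5 * 9.6 * 60 = 2880.0000 s
data = 25.7 GB = 205600.0000 Mb
rate = 205600.0000 / 2880.0000 = 71.3889 Mbps

71.3889 Mbps


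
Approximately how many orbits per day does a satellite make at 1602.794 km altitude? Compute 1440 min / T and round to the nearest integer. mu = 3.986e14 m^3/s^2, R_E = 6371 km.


r = 7.973794e+06 m
T = 2*pi*sqrt(r^3/mu) = 7086.1239 s = 118.1021 min
revs/day = 1440 / 118.1021 = 12.1928
Rounded: 12 revolutions per day

12 revolutions per day


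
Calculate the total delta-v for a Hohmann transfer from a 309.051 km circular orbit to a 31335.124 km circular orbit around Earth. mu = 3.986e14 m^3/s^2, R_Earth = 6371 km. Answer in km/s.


r1 = 6680.0510 km = 6.680051e+06 m
r2 = 37706.1240 km = 3.7706124e+07 m
dv1 = sqrt(mu/r1)*(sqrt(2*r2/(r1+r2)) - 1) = 2344.1075 m/s
dv2 = sqrt(mu/r2)*(1 - sqrt(2*r1/(r1+r2))) = 1467.5523 m/s
total dv = |dv1| + |dv2| = 2344.1075 + 1467.5523 = 3811.6598 m/s = 3.8117 km/s

3.8117 km/s


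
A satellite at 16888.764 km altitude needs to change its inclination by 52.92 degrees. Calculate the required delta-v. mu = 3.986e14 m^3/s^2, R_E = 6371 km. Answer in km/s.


r = 23259.7640 km = 2.3259764e+07 m
V = sqrt(mu/r) = 4139.6726 m/s
di = 52.92 deg = 0.9236282 rad
dV = 2*V*sin(di/2) = 2*4139.6726*sin(0.4618141)
dV = 3689.0520 m/s = 3.6891 km/s

3.6891 km/s


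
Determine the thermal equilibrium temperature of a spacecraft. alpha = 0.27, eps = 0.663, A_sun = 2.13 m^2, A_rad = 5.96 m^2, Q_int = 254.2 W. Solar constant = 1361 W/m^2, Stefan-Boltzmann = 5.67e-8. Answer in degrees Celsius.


Numerator = alpha*S*A_sun + Q_int = 0.27*1361*2.13 + 254.2 = 1036.9111 W
Denominator = eps*sigma*A_rad = 0.663*5.67e-8*5.96 = 2.2404892e-07 W/K^4
T^4 = 4.6280568e+09 K^4
T = 260.8253 K = -12.3247 C

-12.3247 degrees Celsius


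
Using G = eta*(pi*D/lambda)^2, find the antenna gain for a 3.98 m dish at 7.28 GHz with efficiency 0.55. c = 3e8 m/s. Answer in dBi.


lambda = c/f = 3e8 / 7.28e+09 = 0.04120879 m
G = eta*(pi*D/lambda)^2 = 0.55*(pi*3.98/0.04120879)^2
G = 50634.7684 (linear)
G = 10*log10(50634.7684) = 47.0445 dBi

47.0445 dBi


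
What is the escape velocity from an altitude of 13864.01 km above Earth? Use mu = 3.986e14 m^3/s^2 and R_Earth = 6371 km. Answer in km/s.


r = 6371.0 + 13864.01 = 20235.0100 km = 2.023501e+07 m
v_esc = sqrt(2*mu/r) = sqrt(2*3.986e14 / 2.023501e+07)
v_esc = 6276.7081 m/s = 6.2767 km/s

6.2767 km/s


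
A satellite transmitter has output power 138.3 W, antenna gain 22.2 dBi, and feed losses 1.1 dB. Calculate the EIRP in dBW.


Pt = 138.3 W = 21.4082 dBW
EIRP = Pt_dBW + Gt - losses = 21.4082 + 22.2 - 1.1 = 42.5082 dBW

42.5082 dBW


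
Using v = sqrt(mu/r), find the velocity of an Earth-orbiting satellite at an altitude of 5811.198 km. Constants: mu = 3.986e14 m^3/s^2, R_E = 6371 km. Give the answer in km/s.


r = R_E + alt = 6371.0 + 5811.198 = 12182.1980 km = 1.2182198e+07 m
v = sqrt(mu/r) = sqrt(3.986e14 / 1.2182198e+07) = 5720.1290 m/s = 5.7201 km/s

5.7201 km/s


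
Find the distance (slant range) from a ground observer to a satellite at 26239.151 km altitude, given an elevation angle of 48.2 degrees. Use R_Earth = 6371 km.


h = 26239.151 km, el = 48.2 deg
d = -R_E*sin(el) + sqrt((R_E*sin(el))^2 + 2*R_E*h + h^2)
d = -6371.0000*sin(0.8412487) + sqrt((6371.0000*0.745476)^2 + 2*6371.0000*26239.151 + 26239.151^2)
d = 27583.0541 km

27583.0541 km


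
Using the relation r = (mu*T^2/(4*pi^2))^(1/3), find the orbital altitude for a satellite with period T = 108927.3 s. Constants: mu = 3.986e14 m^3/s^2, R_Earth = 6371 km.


T = 108927.3 s
r = (mu*T^2/(4*pi^2))^(1/3) = (3.986e14 * 108927.3^2 / (4*pi^2))^(1/3)
r = 4.9296605e+07 m = 49296.6051 km
alt = r - R_E = 49296.6051 - 6371 = 42925.6051 km

42925.6051 km


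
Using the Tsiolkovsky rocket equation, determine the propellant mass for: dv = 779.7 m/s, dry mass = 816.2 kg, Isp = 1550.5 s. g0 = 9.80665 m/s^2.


ve = Isp * g0 = 1550.5 * 9.80665 = 15205.210825 m/s
mass ratio = exp(dv/ve) = exp(779.7/15205.210825) = 1.05261598
m_prop = m_dry * (mr - 1) = 816.2 * (1.05261598 - 1)
m_prop = 42.9452 kg

42.9452 kg


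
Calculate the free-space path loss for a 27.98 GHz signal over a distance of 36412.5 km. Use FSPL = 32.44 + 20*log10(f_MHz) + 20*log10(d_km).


f = 27.98 GHz = 27980.0000 MHz
d = 36412.5 km
FSPL = 32.44 + 20*log10(27980.0000) + 20*log10(36412.5)
FSPL = 32.44 + 88.9370 + 91.2250
FSPL = 212.6020 dB

212.6020 dB


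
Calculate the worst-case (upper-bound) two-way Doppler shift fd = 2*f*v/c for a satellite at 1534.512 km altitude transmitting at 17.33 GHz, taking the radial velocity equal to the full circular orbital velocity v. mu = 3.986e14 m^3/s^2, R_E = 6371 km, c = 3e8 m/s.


r = 7.905512e+06 m
v = sqrt(mu/r) = 7100.7406 m/s (worst-case radial velocity)
f = 17.33 GHz = 1.733e+10 Hz
fd = 2*f*v/c = 2*1.733e+10*7100.7406/3.0e+08
fd = 820372.2278 Hz

820372.2278 Hz


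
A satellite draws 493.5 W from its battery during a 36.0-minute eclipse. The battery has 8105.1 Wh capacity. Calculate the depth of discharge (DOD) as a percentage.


E_used = P * t / 60 = 493.5 * 36.0 / 60 = 296.1000 Wh
DOD = E_used / E_total * 100 = 296.1000 / 8105.1 * 100
DOD = 3.6533 %

3.6533 %


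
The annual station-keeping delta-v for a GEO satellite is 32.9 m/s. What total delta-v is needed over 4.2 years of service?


dV = rate * years = 32.9 * 4.2
dV = 138.1800 m/s

138.1800 m/s


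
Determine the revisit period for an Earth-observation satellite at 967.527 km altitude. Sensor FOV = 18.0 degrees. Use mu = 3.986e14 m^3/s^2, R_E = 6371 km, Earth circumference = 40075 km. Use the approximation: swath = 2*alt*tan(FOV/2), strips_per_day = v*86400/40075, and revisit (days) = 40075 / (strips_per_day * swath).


swath = 2*967.527*tan(0.1570796) = 306.4824 km
v = sqrt(mu/r) = 7369.9442 m/s = 7.3699 km/s
strips/day = v*86400/40075 = 7.3699*86400/40075 = 15.8893
coverage/day = strips * swath = 15.8893 * 306.4824 = 4869.7875 km
revisit = 40075 / 4869.7875 = 8.2293 days

8.2293 days


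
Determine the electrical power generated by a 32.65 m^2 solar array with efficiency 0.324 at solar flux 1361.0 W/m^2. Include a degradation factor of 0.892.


P = area * eta * S * degradation
P = 32.65 * 0.324 * 1361.0 * 0.892
P = 12842.5473 W

12842.5473 W


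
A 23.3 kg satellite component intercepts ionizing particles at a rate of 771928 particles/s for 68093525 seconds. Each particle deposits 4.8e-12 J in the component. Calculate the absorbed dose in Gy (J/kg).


Total energy deposited = rate * time * E_per
  = 771928 * 68093525 * 4.8e-12 = 252.3038 J
Dose = E_total / mass = 252.3038 / 23.3
Dose = 10.8285 Gy

10.8285 Gy


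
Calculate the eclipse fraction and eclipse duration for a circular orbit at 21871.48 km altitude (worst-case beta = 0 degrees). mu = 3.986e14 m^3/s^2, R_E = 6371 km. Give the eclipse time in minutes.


r = 28242.4800 km
T = 787.2528 min
Eclipse fraction = arcsin(R_E/r)/pi = arcsin(6371.0000/28242.4800)/pi
= arcsin(0.2255822)/pi = 0.07242841
Eclipse duration = 0.07242841 * 787.2528 = 57.0195 min

57.0195 minutes


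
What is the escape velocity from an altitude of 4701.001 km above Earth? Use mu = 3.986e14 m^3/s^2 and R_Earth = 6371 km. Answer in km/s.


r = 6371.0 + 4701.001 = 11072.0010 km = 1.1072001e+07 m
v_esc = sqrt(2*mu/r) = sqrt(2*3.986e14 / 1.1072001e+07)
v_esc = 8485.3661 m/s = 8.4854 km/s

8.4854 km/s


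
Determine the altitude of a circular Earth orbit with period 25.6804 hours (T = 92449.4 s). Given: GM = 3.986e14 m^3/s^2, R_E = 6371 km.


T = 92449.4 s
r = (mu*T^2/(4*pi^2))^(1/3) = (3.986e14 * 92449.4^2 / (4*pi^2))^(1/3)
r = 4.4190466e+07 m = 44190.4663 km
alt = r - R_E = 44190.4663 - 6371 = 37819.4663 km

37819.4663 km


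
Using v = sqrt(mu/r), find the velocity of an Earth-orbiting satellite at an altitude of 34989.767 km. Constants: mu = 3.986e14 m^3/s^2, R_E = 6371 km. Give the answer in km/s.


r = R_E + alt = 6371.0 + 34989.767 = 41360.7670 km = 4.1360767e+07 m
v = sqrt(mu/r) = sqrt(3.986e14 / 4.1360767e+07) = 3104.3763 m/s = 3.1044 km/s

3.1044 km/s


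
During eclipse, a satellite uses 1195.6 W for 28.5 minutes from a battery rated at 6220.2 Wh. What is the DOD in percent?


E_used = P * t / 60 = 1195.6 * 28.5 / 60 = 567.9100 Wh
DOD = E_used / E_total * 100 = 567.9100 / 6220.2 * 100
DOD = 9.1301 %

9.1301 %


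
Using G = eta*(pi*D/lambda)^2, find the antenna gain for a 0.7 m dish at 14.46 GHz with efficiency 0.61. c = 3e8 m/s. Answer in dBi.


lambda = c/f = 3e8 / 1.446e+10 = 0.02074689 m
G = eta*(pi*D/lambda)^2 = 0.61*(pi*0.7/0.02074689)^2
G = 6853.6155 (linear)
G = 10*log10(6853.6155) = 38.3592 dBi

38.3592 dBi


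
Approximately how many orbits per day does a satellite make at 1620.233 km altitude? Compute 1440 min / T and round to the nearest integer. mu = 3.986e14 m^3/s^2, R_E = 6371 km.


r = 7.991233e+06 m
T = 2*pi*sqrt(r^3/mu) = 7109.3830 s = 118.4897 min
revs/day = 1440 / 118.4897 = 12.1530
Rounded: 12 revolutions per day

12 revolutions per day


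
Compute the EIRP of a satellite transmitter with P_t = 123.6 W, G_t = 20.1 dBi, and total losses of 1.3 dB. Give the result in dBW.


Pt = 123.6 W = 20.9202 dBW
EIRP = Pt_dBW + Gt - losses = 20.9202 + 20.1 - 1.3 = 39.7202 dBW

39.7202 dBW


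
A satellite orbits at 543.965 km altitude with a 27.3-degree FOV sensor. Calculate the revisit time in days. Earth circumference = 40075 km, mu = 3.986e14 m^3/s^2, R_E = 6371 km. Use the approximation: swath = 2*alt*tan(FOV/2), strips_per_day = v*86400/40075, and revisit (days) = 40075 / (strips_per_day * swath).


swath = 2*543.965*tan(0.2382374) = 264.2031 km
v = sqrt(mu/r) = 7592.3051 m/s = 7.5923 km/s
strips/day = v*86400/40075 = 7.5923*86400/40075 = 16.3687
coverage/day = strips * swath = 16.3687 * 264.2031 = 4324.6588 km
revisit = 40075 / 4324.6588 = 9.2666 days

9.2666 days


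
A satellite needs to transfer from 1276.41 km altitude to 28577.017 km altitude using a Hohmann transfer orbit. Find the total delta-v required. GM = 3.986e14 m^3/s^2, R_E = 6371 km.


r1 = 7647.4100 km = 7.64741e+06 m
r2 = 34948.0170 km = 3.4948017e+07 m
dv1 = sqrt(mu/r1)*(sqrt(2*r2/(r1+r2)) - 1) = 2028.6071 m/s
dv2 = sqrt(mu/r2)*(1 - sqrt(2*r1/(r1+r2))) = 1353.4956 m/s
total dv = |dv1| + |dv2| = 2028.6071 + 1353.4956 = 3382.1027 m/s = 3.3821 km/s

3.3821 km/s


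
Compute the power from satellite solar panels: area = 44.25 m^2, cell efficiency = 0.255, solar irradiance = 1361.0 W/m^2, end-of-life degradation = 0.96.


P = area * eta * S * degradation
P = 44.25 * 0.255 * 1361.0 * 0.96
P = 14742.8964 W

14742.8964 W


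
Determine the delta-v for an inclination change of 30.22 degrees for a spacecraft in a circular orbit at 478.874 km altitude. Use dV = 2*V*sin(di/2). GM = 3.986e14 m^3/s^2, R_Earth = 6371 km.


r = 6849.8740 km = 6.849874e+06 m
V = sqrt(mu/r) = 7628.2928 m/s
di = 30.22 deg = 0.5274385 rad
dV = 2*V*sin(di/2) = 2*7628.2928*sin(0.2637192)
dV = 3976.9801 m/s = 3.9770 km/s

3.9770 km/s


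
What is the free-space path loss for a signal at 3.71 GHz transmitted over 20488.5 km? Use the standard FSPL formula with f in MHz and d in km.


f = 3.71 GHz = 3710.0000 MHz
d = 20488.5 km
FSPL = 32.44 + 20*log10(3710.0000) + 20*log10(20488.5)
FSPL = 32.44 + 71.3875 + 86.2302
FSPL = 190.0577 dB

190.0577 dB


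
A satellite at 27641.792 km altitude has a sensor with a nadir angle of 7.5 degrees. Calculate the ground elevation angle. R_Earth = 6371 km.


r = R_E + alt = 34012.7920 km
Law of sines in the satellite / Earth-center / ground-point triangle:
  sin(nadir)/R_E = sin(90 + el)/r  =>  cos(el) = (r/R_E)*sin(nadir)
cos(el) = (34012.7920 / 6371.0000) * sin(7.5 deg) = 0.6968388
el = arccos(0.6968388) = 45.8261 deg
(Earth-central angle = 90 - nadir - el = 36.6739 deg)

45.8261 degrees


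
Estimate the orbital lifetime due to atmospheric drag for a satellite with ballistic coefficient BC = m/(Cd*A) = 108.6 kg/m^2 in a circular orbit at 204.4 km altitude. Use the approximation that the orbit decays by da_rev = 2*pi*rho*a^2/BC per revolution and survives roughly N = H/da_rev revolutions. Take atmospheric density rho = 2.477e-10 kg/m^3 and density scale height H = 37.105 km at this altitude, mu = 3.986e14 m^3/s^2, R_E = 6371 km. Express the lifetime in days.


a = R_E + alt = 6575.4000 km = 6.5754e+06 m
da_rev = 2*pi*rho*a^2/BC = 2*pi*2.477e-10*(6.5754e+06)^2/108.6 = 619.612833 m per revolution
N = H/da_rev = 37105.0000 m / 619.612833 m = 59.8842 revolutions
P = 2*pi*sqrt(a^3/mu) = 5306.3328 s
lifetime = N*P = 59.8842 * 5306.3328 = 317765.3353 s = 3.6778 days

3.6778 days


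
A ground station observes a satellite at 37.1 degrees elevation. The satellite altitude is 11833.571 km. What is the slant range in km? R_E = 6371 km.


h = 11833.571 km, el = 37.1 deg
d = -R_E*sin(el) + sqrt((R_E*sin(el))^2 + 2*R_E*h + h^2)
d = -6371.0000*sin(0.6475172) + sqrt((6371.0000*0.603208)^2 + 2*6371.0000*11833.571 + 11833.571^2)
d = 13637.9718 km

13637.9718 km


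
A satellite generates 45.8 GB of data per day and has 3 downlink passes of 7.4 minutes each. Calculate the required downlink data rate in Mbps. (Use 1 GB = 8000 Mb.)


total contact time = 3 * 7.4 * 60 = 1332.0000 s
data = 45.8 GB = 366400.0000 Mb
rate = 366400.0000 / 1332.0000 = 275.0751 Mbps

275.0751 Mbps


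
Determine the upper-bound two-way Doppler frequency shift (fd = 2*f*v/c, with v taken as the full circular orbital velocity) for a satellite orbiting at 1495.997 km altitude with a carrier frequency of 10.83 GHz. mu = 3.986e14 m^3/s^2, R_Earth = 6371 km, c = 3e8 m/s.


r = 7.866997e+06 m
v = sqrt(mu/r) = 7118.1011 m/s (worst-case radial velocity)
f = 10.83 GHz = 1.083e+10 Hz
fd = 2*f*v/c = 2*1.083e+10*7118.1011/3.0e+08
fd = 513926.9027 Hz

513926.9027 Hz


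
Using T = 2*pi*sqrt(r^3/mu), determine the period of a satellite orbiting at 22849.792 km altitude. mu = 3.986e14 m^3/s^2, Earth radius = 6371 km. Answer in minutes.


r = 29220.7920 km = 2.9220792e+07 m
T = 2*pi*sqrt(r^3/mu) = 2*pi*sqrt(2.495031e+22 / 3.986e14)
T = 49710.6218 s = 828.5104 min

828.5104 minutes


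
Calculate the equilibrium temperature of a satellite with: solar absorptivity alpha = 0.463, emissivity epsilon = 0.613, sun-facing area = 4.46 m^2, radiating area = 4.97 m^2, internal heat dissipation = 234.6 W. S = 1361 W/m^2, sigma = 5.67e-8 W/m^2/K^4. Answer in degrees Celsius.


Numerator = alpha*S*A_sun + Q_int = 0.463*1361*4.46 + 234.6 = 3045.0378 W
Denominator = eps*sigma*A_rad = 0.613*5.67e-8*4.97 = 1.7274279e-07 W/K^4
T^4 = 1.7627583e+10 K^4
T = 364.3747 K = 91.2247 C

91.2247 degrees Celsius


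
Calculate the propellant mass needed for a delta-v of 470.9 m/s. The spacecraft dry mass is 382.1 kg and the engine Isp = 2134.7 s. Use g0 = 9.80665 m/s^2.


ve = Isp * g0 = 2134.7 * 9.80665 = 20934.255755 m/s
mass ratio = exp(dv/ve) = exp(470.9/20934.255755) = 1.02274913
m_prop = m_dry * (mr - 1) = 382.1 * (1.02274913 - 1)
m_prop = 8.6924 kg

8.6924 kg


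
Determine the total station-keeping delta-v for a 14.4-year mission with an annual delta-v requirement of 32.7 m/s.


dV = rate * years = 32.7 * 14.4
dV = 470.8800 m/s

470.8800 m/s


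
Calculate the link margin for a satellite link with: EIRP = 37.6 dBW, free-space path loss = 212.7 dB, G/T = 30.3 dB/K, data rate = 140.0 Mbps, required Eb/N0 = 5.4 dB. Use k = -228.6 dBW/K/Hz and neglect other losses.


C/N0 = EIRP - FSPL + G/T - k = 37.6 - 212.7 + 30.3 - (-228.6)
C/N0 = 83.8000 dB-Hz
R_b = 140.0 Mbps = 1.4e+08 bps -> 10*log10(R_b) = 81.4613 dB-Hz
Eb/N0 = C/N0 - 10*log10(R_b) = 83.8000 - 81.4613 = 2.3387 dB
Margin = Eb/N0 - Eb/N0_req = 2.3387 - 5.4 = -3.0613 dB (negative margin: link does not close)

-3.0613 dB


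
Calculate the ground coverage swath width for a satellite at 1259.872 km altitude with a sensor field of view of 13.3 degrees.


FOV = 13.3 deg = 0.2321288 rad
swath = 2 * alt * tan(FOV/2) = 2 * 1259.872 * tan(0.1160644)
swath = 2 * 1259.872 * 0.1165884
swath = 293.7729 km

293.7729 km


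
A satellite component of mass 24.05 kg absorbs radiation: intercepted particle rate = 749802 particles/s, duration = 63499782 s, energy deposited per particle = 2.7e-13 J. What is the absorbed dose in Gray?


Total energy deposited = rate * time * E_per
  = 749802 * 63499782 * 2.7e-13 = 12.8553 J
Dose = E_total / mass = 12.8553 / 24.05
Dose = 0.5345244 Gy

0.5345 Gy


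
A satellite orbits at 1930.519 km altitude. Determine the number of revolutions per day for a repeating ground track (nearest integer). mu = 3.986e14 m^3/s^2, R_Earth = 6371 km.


r = 8.301519e+06 m
T = 2*pi*sqrt(r^3/mu) = 7527.4446 s = 125.4574 min
revs/day = 1440 / 125.4574 = 11.4780
Rounded: 11 revolutions per day

11 revolutions per day


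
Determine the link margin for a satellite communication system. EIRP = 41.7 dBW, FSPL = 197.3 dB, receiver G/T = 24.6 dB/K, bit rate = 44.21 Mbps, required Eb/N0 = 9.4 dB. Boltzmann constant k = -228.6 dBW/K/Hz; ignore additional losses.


C/N0 = EIRP - FSPL + G/T - k = 41.7 - 197.3 + 24.6 - (-228.6)
C/N0 = 97.6000 dB-Hz
R_b = 44.21 Mbps = 4.421e+07 bps -> 10*log10(R_b) = 76.4552 dB-Hz
Eb/N0 = C/N0 - 10*log10(R_b) = 97.6000 - 76.4552 = 21.1448 dB
Margin = Eb/N0 - Eb/N0_req = 21.1448 - 9.4 = 11.7448 dB (link closes)

11.7448 dB


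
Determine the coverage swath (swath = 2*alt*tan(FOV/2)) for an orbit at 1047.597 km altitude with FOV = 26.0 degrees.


FOV = 26.0 deg = 0.4537856 rad
swath = 2 * alt * tan(FOV/2) = 2 * 1047.597 * tan(0.2268928)
swath = 2 * 1047.597 * 0.2308682
swath = 483.7136 km

483.7136 km


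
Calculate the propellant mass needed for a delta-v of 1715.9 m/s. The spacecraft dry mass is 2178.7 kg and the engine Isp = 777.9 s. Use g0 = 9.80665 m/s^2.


ve = Isp * g0 = 777.9 * 9.80665 = 7628.593035 m/s
mass ratio = exp(dv/ve) = exp(1715.9/7628.593035) = 1.25223515
m_prop = m_dry * (mr - 1) = 2178.7 * (1.25223515 - 1)
m_prop = 549.5447 kg

549.5447 kg


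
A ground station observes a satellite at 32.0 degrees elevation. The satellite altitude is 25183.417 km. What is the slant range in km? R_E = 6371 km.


h = 25183.417 km, el = 32.0 deg
d = -R_E*sin(el) + sqrt((R_E*sin(el))^2 + 2*R_E*h + h^2)
d = -6371.0000*sin(0.5585054) + sqrt((6371.0000*0.5299193)^2 + 2*6371.0000*25183.417 + 25183.417^2)
d = 27712.3026 km

27712.3026 km


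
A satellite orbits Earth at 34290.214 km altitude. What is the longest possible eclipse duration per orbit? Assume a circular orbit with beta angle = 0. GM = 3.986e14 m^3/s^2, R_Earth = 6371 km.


r = 40661.2140 km
T = 1359.9736 min
Eclipse fraction = arcsin(R_E/r)/pi = arcsin(6371.0000/40661.2140)/pi
= arcsin(0.1566849)/pi = 0.05008073
Eclipse duration = 0.05008073 * 1359.9736 = 68.1085 min

68.1085 minutes


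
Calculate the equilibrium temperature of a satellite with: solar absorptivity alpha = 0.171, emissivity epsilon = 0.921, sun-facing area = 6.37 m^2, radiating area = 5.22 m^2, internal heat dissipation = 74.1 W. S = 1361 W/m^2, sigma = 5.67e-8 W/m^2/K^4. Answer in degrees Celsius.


Numerator = alpha*S*A_sun + Q_int = 0.171*1361*6.37 + 74.1 = 1556.5965 W
Denominator = eps*sigma*A_rad = 0.921*5.67e-8*5.22 = 2.7259205e-07 W/K^4
T^4 = 5.7103516e+09 K^4
T = 274.8943 K = 1.7443 C

1.7443 degrees Celsius


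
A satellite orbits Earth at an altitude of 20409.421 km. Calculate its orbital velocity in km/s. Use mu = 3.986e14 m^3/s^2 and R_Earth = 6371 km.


r = R_E + alt = 6371.0 + 20409.421 = 26780.4210 km = 2.6780421e+07 m
v = sqrt(mu/r) = sqrt(3.986e14 / 2.6780421e+07) = 3857.9798 m/s = 3.8580 km/s

3.8580 km/s


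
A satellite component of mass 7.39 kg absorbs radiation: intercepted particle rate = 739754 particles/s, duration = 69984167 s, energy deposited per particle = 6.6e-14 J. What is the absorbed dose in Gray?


Total energy deposited = rate * time * E_per
  = 739754 * 69984167 * 6.6e-14 = 3.4169 J
Dose = E_total / mass = 3.4169 / 7.39
Dose = 0.4623668 Gy

0.4624 Gy


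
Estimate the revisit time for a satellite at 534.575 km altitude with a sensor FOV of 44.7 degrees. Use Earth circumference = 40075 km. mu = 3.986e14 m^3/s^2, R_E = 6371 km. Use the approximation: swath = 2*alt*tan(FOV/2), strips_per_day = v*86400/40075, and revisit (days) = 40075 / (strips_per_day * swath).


swath = 2*534.575*tan(0.3900811) = 439.5807 km
v = sqrt(mu/r) = 7597.4653 m/s = 7.5975 km/s
strips/day = v*86400/40075 = 7.5975*86400/40075 = 16.3798
coverage/day = strips * swath = 16.3798 * 439.5807 = 7200.2498 km
revisit = 40075 / 7200.2498 = 5.5658 days

5.5658 days


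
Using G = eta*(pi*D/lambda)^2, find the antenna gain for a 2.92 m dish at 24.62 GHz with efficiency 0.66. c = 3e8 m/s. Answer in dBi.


lambda = c/f = 3e8 / 2.462e+10 = 0.01218522 m
G = eta*(pi*D/lambda)^2 = 0.66*(pi*2.92/0.01218522)^2
G = 374061.4660 (linear)
G = 10*log10(374061.4660) = 55.7294 dBi

55.7294 dBi


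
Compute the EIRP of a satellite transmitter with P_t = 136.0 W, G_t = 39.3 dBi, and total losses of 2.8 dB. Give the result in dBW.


Pt = 136.0 W = 21.3354 dBW
EIRP = Pt_dBW + Gt - losses = 21.3354 + 39.3 - 2.8 = 57.8354 dBW

57.8354 dBW


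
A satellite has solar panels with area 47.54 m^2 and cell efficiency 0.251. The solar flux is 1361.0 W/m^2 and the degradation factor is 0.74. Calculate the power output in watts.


P = area * eta * S * degradation
P = 47.54 * 0.251 * 1361.0 * 0.74
P = 12017.7383 W

12017.7383 W


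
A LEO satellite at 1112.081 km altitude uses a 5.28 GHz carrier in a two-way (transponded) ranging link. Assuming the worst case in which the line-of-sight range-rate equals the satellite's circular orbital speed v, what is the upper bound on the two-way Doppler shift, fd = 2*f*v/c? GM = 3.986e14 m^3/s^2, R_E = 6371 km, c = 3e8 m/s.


r = 7.483081e+06 m
v = sqrt(mu/r) = 7298.4128 m/s (worst-case radial velocity)
f = 5.28 GHz = 5.28e+09 Hz
fd = 2*f*v/c = 2*5.28e+09*7298.4128/3.0e+08
fd = 256904.1309 Hz

256904.1309 Hz


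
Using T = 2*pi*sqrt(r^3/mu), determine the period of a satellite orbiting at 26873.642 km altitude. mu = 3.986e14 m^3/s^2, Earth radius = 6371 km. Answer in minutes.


r = 33244.6420 km = 3.3244642e+07 m
T = 2*pi*sqrt(r^3/mu) = 2*pi*sqrt(3.6742185e+22 / 3.986e14)
T = 60324.4974 s = 1005.4083 min

1005.4083 minutes


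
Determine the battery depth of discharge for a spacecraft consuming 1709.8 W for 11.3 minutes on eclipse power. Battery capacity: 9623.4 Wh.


E_used = P * t / 60 = 1709.8 * 11.3 / 60 = 322.0123 Wh
DOD = E_used / E_total * 100 = 322.0123 / 9623.4 * 100
DOD = 3.3461 %

3.3461 %


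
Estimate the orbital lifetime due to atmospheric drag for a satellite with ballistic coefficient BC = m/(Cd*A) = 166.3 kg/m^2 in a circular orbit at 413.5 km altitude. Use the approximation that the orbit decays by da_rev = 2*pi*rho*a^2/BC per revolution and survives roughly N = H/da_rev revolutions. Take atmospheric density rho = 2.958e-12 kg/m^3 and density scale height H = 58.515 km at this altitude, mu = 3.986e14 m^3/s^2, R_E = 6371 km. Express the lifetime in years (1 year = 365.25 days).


a = R_E + alt = 6784.5000 km = 6.7845e+06 m
da_rev = 2*pi*rho*a^2/BC = 2*pi*2.958e-12*(6.7845e+06)^2/166.3 = 5.144243 m per revolution
N = H/da_rev = 58515.0000 m / 5.144243 m = 11374.8513 revolutions
P = 2*pi*sqrt(a^3/mu) = 5561.4494 s
lifetime = N*P = 11374.8513 * 5561.4494 = 6.326066e+07 s = 732.1836 days
years = 732.1836 / 365.25 = 2.0046 years

2.0046 years


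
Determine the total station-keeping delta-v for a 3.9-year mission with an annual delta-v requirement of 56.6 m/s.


dV = rate * years = 56.6 * 3.9
dV = 220.7400 m/s

220.7400 m/s


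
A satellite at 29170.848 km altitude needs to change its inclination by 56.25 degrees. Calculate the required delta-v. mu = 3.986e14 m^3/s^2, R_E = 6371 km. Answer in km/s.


r = 35541.8480 km = 3.5541848e+07 m
V = sqrt(mu/r) = 3348.8727 m/s
di = 56.25 deg = 0.9817477 rad
dV = 2*V*sin(di/2) = 2*3348.8727*sin(0.4908739)
dV = 3157.2954 m/s = 3.1573 km/s

3.1573 km/s


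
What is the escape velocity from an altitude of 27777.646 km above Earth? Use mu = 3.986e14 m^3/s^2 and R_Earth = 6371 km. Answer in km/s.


r = 6371.0 + 27777.646 = 34148.6460 km = 3.4148646e+07 m
v_esc = sqrt(2*mu/r) = sqrt(2*3.986e14 / 3.4148646e+07)
v_esc = 4831.6660 m/s = 4.8317 km/s

4.8317 km/s


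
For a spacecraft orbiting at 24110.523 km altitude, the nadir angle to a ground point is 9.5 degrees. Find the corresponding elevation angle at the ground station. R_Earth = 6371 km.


r = R_E + alt = 30481.5230 km
Law of sines in the satellite / Earth-center / ground-point triangle:
  sin(nadir)/R_E = sin(90 + el)/r  =>  cos(el) = (r/R_E)*sin(nadir)
cos(el) = (30481.5230 / 6371.0000) * sin(9.5 deg) = 0.7896566
el = arccos(0.7896566) = 37.8466 deg
(Earth-central angle = 90 - nadir - el = 42.6534 deg)

37.8466 degrees


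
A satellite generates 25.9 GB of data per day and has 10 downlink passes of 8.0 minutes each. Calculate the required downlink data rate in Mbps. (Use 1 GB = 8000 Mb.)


total contact time = 10 * 8.0 * 60 = 4800.0000 s
data = 25.9 GB = 207200.0000 Mb
rate = 207200.0000 / 4800.0000 = 43.1667 Mbps

43.1667 Mbps


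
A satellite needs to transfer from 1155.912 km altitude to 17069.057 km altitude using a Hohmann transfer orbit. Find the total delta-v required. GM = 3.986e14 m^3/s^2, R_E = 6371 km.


r1 = 7526.9120 km = 7.526912e+06 m
r2 = 23440.0570 km = 2.3440057e+07 m
dv1 = sqrt(mu/r1)*(sqrt(2*r2/(r1+r2)) - 1) = 1676.6234 m/s
dv2 = sqrt(mu/r2)*(1 - sqrt(2*r1/(r1+r2))) = 1248.5524 m/s
total dv = |dv1| + |dv2| = 1676.6234 + 1248.5524 = 2925.1758 m/s = 2.9252 km/s

2.9252 km/s


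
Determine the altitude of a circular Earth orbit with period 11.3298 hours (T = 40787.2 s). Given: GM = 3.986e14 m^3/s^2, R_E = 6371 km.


T = 40787.2 s
r = (mu*T^2/(4*pi^2))^(1/3) = (3.986e14 * 40787.2^2 / (4*pi^2))^(1/3)
r = 2.5609933e+07 m = 25609.9333 km
alt = r - R_E = 25609.9333 - 6371 = 19238.9333 km

19238.9333 km


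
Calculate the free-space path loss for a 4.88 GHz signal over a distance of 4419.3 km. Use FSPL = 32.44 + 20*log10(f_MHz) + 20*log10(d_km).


f = 4.88 GHz = 4880.0000 MHz
d = 4419.3 km
FSPL = 32.44 + 20*log10(4880.0000) + 20*log10(4419.3)
FSPL = 32.44 + 73.7684 + 72.9071
FSPL = 179.1155 dB

179.1155 dB


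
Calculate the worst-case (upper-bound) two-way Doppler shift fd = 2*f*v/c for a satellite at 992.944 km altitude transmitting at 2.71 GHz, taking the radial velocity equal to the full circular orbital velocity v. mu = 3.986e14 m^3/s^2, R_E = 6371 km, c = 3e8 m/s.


r = 7.363944e+06 m
v = sqrt(mu/r) = 7357.2143 m/s (worst-case radial velocity)
f = 2.71 GHz = 2.71e+09 Hz
fd = 2*f*v/c = 2*2.71e+09*7357.2143/3.0e+08
fd = 132920.3391 Hz

132920.3391 Hz


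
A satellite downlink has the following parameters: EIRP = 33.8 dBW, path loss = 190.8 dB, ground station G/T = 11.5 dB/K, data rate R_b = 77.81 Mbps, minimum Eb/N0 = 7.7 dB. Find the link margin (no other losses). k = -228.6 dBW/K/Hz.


C/N0 = EIRP - FSPL + G/T - k = 33.8 - 190.8 + 11.5 - (-228.6)
C/N0 = 83.1000 dB-Hz
R_b = 77.81 Mbps = 7.781e+07 bps -> 10*log10(R_b) = 78.9104 dB-Hz
Eb/N0 = C/N0 - 10*log10(R_b) = 83.1000 - 78.9104 = 4.1896 dB
Margin = Eb/N0 - Eb/N0_req = 4.1896 - 7.7 = -3.5104 dB (negative margin: link does not close)

-3.5104 dB


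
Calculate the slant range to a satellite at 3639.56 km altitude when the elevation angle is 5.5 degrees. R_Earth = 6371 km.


h = 3639.56 km, el = 5.5 deg
d = -R_E*sin(el) + sqrt((R_E*sin(el))^2 + 2*R_E*h + h^2)
d = -6371.0000*sin(0.09599311) + sqrt((6371.0000*0.09584575)^2 + 2*6371.0000*3639.56 + 3639.56^2)
d = 7134.9812 km

7134.9812 km


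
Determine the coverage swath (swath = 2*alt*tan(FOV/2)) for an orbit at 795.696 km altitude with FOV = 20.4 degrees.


FOV = 20.4 deg = 0.3560472 rad
swath = 2 * alt * tan(FOV/2) = 2 * 795.696 * tan(0.1780236)
swath = 2 * 795.696 * 0.1799284
swath = 286.3366 km

286.3366 km


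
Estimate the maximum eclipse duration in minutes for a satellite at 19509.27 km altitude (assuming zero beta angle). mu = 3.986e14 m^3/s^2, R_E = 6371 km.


r = 25880.2700 km
T = 690.5787 min
Eclipse fraction = arcsin(R_E/r)/pi = arcsin(6371.0000/25880.2700)/pi
= arcsin(0.2461721)/pi = 0.07917284
Eclipse duration = 0.07917284 * 690.5787 = 54.6751 min

54.6751 minutes


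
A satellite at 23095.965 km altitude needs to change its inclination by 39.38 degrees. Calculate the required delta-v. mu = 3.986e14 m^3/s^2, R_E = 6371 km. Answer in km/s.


r = 29466.9650 km = 2.9466965e+07 m
V = sqrt(mu/r) = 3677.9087 m/s
di = 39.38 deg = 0.6873107 rad
dV = 2*V*sin(di/2) = 2*3677.9087*sin(0.3436553)
dV = 2478.4024 m/s = 2.4784 km/s

2.4784 km/s


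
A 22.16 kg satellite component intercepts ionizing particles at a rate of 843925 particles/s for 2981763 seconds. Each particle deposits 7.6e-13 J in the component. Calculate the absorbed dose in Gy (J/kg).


Total energy deposited = rate * time * E_per
  = 843925 * 2981763 * 7.6e-13 = 1.9125 J
Dose = E_total / mass = 1.9125 / 22.16
Dose = 0.08630199 Gy

0.0863 Gy


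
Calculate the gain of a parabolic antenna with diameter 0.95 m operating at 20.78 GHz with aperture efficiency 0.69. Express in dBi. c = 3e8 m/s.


lambda = c/f = 3e8 / 2.078e+10 = 0.01443696 m
G = eta*(pi*D/lambda)^2 = 0.69*(pi*0.95/0.01443696)^2
G = 29487.9529 (linear)
G = 10*log10(29487.9529) = 44.6964 dBi

44.6964 dBi


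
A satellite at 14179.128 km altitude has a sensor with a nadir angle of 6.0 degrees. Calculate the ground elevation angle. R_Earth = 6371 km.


r = R_E + alt = 20550.1280 km
Law of sines in the satellite / Earth-center / ground-point triangle:
  sin(nadir)/R_E = sin(90 + el)/r  =>  cos(el) = (r/R_E)*sin(nadir)
cos(el) = (20550.1280 / 6371.0000) * sin(6.0 deg) = 0.3371642
el = arccos(0.3371642) = 70.2958 deg
(Earth-central angle = 90 - nadir - el = 13.7042 deg)

70.2958 degrees


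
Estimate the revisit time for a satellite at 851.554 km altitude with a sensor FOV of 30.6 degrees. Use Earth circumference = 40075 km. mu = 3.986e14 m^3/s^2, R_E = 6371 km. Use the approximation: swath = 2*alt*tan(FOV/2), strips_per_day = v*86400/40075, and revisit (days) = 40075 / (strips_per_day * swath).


swath = 2*851.554*tan(0.2670354) = 465.9176 km
v = sqrt(mu/r) = 7428.8784 m/s = 7.4289 km/s
strips/day = v*86400/40075 = 7.4289*86400/40075 = 16.0163
coverage/day = strips * swath = 16.0163 * 465.9176 = 7462.2982 km
revisit = 40075 / 7462.2982 = 5.3703 days

5.3703 days


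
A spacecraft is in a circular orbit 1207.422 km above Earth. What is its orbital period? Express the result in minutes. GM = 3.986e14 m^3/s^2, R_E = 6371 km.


r = 7578.4220 km = 7.578422e+06 m
T = 2*pi*sqrt(r^3/mu) = 2*pi*sqrt(4.3524757e+20 / 3.986e14)
T = 6565.6753 s = 109.4279 min

109.4279 minutes


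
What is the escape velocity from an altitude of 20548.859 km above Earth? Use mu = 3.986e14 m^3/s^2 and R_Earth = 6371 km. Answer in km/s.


r = 6371.0 + 20548.859 = 26919.8590 km = 2.6919859e+07 m
v_esc = sqrt(2*mu/r) = sqrt(2*3.986e14 / 2.6919859e+07)
v_esc = 5441.8586 m/s = 5.4419 km/s

5.4419 km/s


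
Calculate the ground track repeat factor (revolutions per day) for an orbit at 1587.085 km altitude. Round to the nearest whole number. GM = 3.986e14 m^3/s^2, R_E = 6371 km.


r = 7.958085e+06 m
T = 2*pi*sqrt(r^3/mu) = 7065.1938 s = 117.7532 min
revs/day = 1440 / 117.7532 = 12.2290
Rounded: 12 revolutions per day

12 revolutions per day


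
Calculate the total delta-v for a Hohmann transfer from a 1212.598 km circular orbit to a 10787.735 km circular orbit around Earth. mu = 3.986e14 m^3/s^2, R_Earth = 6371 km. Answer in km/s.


r1 = 7583.5980 km = 7.583598e+06 m
r2 = 17158.7350 km = 1.7158735e+07 m
dv1 = sqrt(mu/r1)*(sqrt(2*r2/(r1+r2)) - 1) = 1288.3560 m/s
dv2 = sqrt(mu/r2)*(1 - sqrt(2*r1/(r1+r2))) = 1046.1452 m/s
total dv = |dv1| + |dv2| = 1288.3560 + 1046.1452 = 2334.5011 m/s = 2.3345 km/s

2.3345 km/s


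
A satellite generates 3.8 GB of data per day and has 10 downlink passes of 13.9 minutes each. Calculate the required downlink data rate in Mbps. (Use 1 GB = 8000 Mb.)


total contact time = 10 * 13.9 * 60 = 8340.0000 s
data = 3.8 GB = 30400.0000 Mb
rate = 30400.0000 / 8340.0000 = 3.6451 Mbps

3.6451 Mbps


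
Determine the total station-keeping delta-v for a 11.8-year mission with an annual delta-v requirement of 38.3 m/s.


dV = rate * years = 38.3 * 11.8
dV = 451.9400 m/s

451.9400 m/s


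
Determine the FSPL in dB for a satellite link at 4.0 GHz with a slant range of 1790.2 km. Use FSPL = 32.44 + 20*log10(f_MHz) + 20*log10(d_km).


f = 4.0 GHz = 4000.0000 MHz
d = 1790.2 km
FSPL = 32.44 + 20*log10(4000.0000) + 20*log10(1790.2)
FSPL = 32.44 + 72.0412 + 65.0580
FSPL = 169.5392 dB

169.5392 dB


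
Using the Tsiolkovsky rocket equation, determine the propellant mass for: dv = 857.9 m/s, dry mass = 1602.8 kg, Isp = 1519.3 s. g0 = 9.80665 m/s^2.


ve = Isp * g0 = 1519.3 * 9.80665 = 14899.243345 m/s
mass ratio = exp(dv/ve) = exp(857.9/14899.243345) = 1.05927012
m_prop = m_dry * (mr - 1) = 1602.8 * (1.05927012 - 1)
m_prop = 94.9981 kg

94.9981 kg


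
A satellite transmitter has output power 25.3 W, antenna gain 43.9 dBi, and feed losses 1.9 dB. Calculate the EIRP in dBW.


Pt = 25.3 W = 14.0312 dBW
EIRP = Pt_dBW + Gt - losses = 14.0312 + 43.9 - 1.9 = 56.0312 dBW

56.0312 dBW


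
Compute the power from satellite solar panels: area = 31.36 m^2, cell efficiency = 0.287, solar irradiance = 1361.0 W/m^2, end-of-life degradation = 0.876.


P = area * eta * S * degradation
P = 31.36 * 0.287 * 1361.0 * 0.876
P = 10730.5055 W

10730.5055 W


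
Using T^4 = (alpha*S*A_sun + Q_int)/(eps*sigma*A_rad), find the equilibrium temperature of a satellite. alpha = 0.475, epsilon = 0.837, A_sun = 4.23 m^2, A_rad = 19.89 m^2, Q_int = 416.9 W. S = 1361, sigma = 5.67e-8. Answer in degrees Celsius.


Numerator = alpha*S*A_sun + Q_int = 0.475*1361*4.23 + 416.9 = 3151.4893 W
Denominator = eps*sigma*A_rad = 0.837*5.67e-8*19.89 = 9.4393763e-07 W/K^4
T^4 = 3.3386626e+09 K^4
T = 240.3771 K = -32.7729 C

-32.7729 degrees Celsius


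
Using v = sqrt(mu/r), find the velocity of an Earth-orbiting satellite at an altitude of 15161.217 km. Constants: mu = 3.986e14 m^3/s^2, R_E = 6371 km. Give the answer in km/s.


r = R_E + alt = 6371.0 + 15161.217 = 21532.2170 km = 2.1532217e+07 m
v = sqrt(mu/r) = sqrt(3.986e14 / 2.1532217e+07) = 4302.5336 m/s = 4.3025 km/s

4.3025 km/s


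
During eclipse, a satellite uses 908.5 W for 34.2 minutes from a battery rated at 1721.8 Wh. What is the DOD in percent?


E_used = P * t / 60 = 908.5 * 34.2 / 60 = 517.8450 Wh
DOD = E_used / E_total * 100 = 517.8450 / 1721.8 * 100
DOD = 30.0758 %

30.0758 %


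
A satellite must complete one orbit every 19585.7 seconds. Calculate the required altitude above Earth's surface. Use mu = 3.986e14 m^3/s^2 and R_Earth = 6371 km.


T = 19585.7 s
r = (mu*T^2/(4*pi^2))^(1/3) = (3.986e14 * 19585.7^2 / (4*pi^2))^(1/3)
r = 1.57043e+07 m = 15704.3001 km
alt = r - R_E = 15704.3001 - 6371 = 9333.3001 km

9333.3001 km


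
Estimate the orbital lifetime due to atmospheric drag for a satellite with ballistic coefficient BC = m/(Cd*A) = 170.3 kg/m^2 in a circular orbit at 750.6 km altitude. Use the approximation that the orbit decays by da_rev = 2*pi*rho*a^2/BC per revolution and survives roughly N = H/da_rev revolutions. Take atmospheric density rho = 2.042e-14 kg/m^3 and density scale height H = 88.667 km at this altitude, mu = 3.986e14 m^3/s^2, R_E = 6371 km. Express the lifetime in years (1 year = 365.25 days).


a = R_E + alt = 7121.6000 km = 7.1216e+06 m
da_rev = 2*pi*rho*a^2/BC = 2*pi*2.042e-14*(7.1216e+06)^2/170.3 = 0.0382099186 m per revolution
N = H/da_rev = 88667.0000 m / 0.0382099186 m = 2.3205231e+06 revolutions
P = 2*pi*sqrt(a^3/mu) = 5981.0521 s
lifetime = N*P = 2.3205231e+06 * 5981.0521 = 1.387917e+10 s = 160638.5394 days
years = 160638.5394 / 365.25 = 439.8044 years

439.8044 years


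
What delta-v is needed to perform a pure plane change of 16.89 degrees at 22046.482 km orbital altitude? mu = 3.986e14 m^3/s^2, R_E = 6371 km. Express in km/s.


r = 28417.4820 km = 2.8417482e+07 m
V = sqrt(mu/r) = 3745.2072 m/s
di = 16.89 deg = 0.2947861 rad
dV = 2*V*sin(di/2) = 2*3745.2072*sin(0.1473931)
dV = 1100.0419 m/s = 1.1000 km/s

1.1000 km/s


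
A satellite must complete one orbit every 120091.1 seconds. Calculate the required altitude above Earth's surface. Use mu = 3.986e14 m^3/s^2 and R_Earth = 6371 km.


T = 120091.1 s
r = (mu*T^2/(4*pi^2))^(1/3) = (3.986e14 * 120091.1^2 / (4*pi^2))^(1/3)
r = 5.260977e+07 m = 52609.7698 km
alt = r - R_E = 52609.7698 - 6371 = 46238.7698 km

46238.7698 km


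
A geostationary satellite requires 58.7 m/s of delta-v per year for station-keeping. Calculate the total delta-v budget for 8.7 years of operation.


dV = rate * years = 58.7 * 8.7
dV = 510.6900 m/s

510.6900 m/s


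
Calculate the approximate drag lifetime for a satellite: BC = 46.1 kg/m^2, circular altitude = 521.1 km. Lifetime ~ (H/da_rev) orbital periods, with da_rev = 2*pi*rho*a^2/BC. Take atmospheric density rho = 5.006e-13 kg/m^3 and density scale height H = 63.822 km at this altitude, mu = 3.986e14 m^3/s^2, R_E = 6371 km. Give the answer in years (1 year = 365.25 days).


a = R_E + alt = 6892.1000 km = 6.8921e+06 m
da_rev = 2*pi*rho*a^2/BC = 2*pi*5.006e-13*(6.8921e+06)^2/46.1 = 3.240954 m per revolution
N = H/da_rev = 63822.0000 m / 3.240954 m = 19692.3471 revolutions
P = 2*pi*sqrt(a^3/mu) = 5694.2768 s
lifetime = N*P = 19692.3471 * 5694.2768 = 1.1213368e+08 s = 1297.8435 days
years = 1297.8435 / 365.25 = 3.5533 years

3.5533 years
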